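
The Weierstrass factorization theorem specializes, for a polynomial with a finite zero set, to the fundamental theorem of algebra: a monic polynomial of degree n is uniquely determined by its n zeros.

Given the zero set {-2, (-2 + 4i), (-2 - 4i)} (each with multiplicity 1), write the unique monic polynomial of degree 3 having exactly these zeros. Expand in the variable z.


The polynomial is p(z) = ∏_{α ∈ S} (z − α), where S = {-2, (-2 + 4i), (-2 - 4i)}.
Expanding the product yields: p(z) = z^3 + 6·z^2 + 28·z + 40.
Note conjugate pairs combine to real quadratics: (z − (-2+4i))(z − (-2−4i)) = z² + 4z + 20.
The resulting polynomial has degree 3 and real coefficients as required.

p(z) = z^3 + 6·z^2 + 28·z + 40.


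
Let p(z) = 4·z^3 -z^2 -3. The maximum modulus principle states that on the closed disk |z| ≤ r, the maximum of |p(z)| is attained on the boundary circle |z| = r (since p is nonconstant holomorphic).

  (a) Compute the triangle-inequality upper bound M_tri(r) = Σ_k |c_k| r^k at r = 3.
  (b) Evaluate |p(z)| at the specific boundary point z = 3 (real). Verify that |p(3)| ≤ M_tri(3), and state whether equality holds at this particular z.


Coefficients: c_0 = -3, c_1 = 0, c_2 = -1, c_3 = 4. Radius r = 3.
Part (a). Triangle bound: M_tri(r) = Σ_k |c_k| r^k
  = |-3|·3^0 + |0|·3^1 + |-1|·3^2 + |4|·3^3
  = 3 + 0 + 9 + 108 = 120.
This bounds M(r) := max_{|z|=r} |p(z)| from above; equality holds iff all terms c_k z^k can be made to align in phase at a single z on |z|=r.
Part (b). At z = 3 (real, on the circle |z| = r):
  p(3) = (-3)·3^0 + (0)·3^1 + (-1)·3^2 + (4)·3^3 = 96.
  |p(3)| = 96.
Check: |p(3)| = 96 ≤ 120 = M_tri(3). ✓ Equality does not hold at z = 3 (the coefficients have mixed signs, so the terms do not all align in phase there).

M_tri(3) = 120; |p(3)| = 96; equality at z=3: no.


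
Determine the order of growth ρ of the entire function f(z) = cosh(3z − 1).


cosh(w) is a linear combination of e^{iw} and e^{−iw} (or e^w, e^{−w} in the hyperbolic case), so |cosh(w)| ≤ e^{|w|}. With w = 3z − 1, |w| ≤ 3|z| + 1 = 3r + 1 on |z| = r, giving M(r) ≤ e^{3r + 1}, so ρ ≤ 1. On a suitable ray (z = it for sin/cos; z = t for sinh/cosh, t real → ∞), |cosh(3z − 1)| grows like e^{3|t|}/2, so ρ ≥ 1. Hence ρ = 1.
Therefore ρ = 1.

Order ρ = 1.


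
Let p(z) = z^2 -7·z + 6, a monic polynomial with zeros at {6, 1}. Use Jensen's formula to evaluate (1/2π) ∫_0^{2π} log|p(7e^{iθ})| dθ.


Zeros: 1, 6; r = 7.
Inside |z| < r: 1, 6. Outside (|z| ≥ r): ∅.
p(0) = 6, so log|p(0)| = log(6) = 1.7918.
Apply Jensen: I(r) = log|p(0)| + Σ_k log(r/|z_k|), summed over zeros inside |z| < r.
  log(r/|z_k|) for z_k = 6: log(7/6) = 0.1542
  log(r/|z_k|) for z_k = 1: log(7/1) = 1.9459
Sum over inside zeros: 2.1001.
I(r) = log|p(0)| + (inside sum) = 1.7918 + 2.1001 = 3.8918.
Closed form (all zeros inside, monic): I(r) = n·log(r) = 2·log(7) = 3.8918. ✓

I(r) ≈ 3.8918.


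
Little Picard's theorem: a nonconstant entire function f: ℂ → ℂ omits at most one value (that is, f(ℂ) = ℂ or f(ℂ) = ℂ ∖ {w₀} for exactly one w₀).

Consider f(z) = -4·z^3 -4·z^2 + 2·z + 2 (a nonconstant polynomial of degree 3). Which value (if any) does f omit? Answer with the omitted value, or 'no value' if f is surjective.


Little Picard bounds the complement of f(ℂ) to at most one point.
For every w ∈ ℂ, the equation p(z) − w = 0 is a nonconstant polynomial in z and hence has at least one root by the fundamental theorem of algebra. So p is surjective onto ℂ, omitting no value.

Omitted value: no value.


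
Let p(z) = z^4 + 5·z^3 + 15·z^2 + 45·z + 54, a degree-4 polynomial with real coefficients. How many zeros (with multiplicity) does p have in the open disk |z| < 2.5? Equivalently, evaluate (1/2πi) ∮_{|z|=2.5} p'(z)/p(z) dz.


The zeros of p are: -2, (0 + 3i), (0 - 3i), -3.
Their magnitudes are: 2, 3, 3, 3.
Zeros with |z| < R = 2.5: -2.
Count = 1.
By the argument principle, (1/2πi) ∮_{|z|=R} p'(z)/p(z) dz equals exactly this count.

Number of zeros inside |z| < 2.5: 1.


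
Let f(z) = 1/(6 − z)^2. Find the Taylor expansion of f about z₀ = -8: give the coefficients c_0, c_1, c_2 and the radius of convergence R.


Let w = z − z₀, so z = z₀ + w.
Then 6 − z = 6 − (z₀ + w) = (6 − z₀) − w = 14 − w.
f(z) = 1/(14 − w)^2 = (1/(14)^2) · (1 − w/(14))^{−2}.
By the binomial series (1−u)^{−2} = Σ_{n≥0} C(n+1, 1) u^n for |u|<1, with u = w/(14):
  c_n = C(n+1, 1) / (14)^(n+2).
  c_0 = 1/(14)^2 = 1/196.
  c_1 = 2/(14)^3 = 1/1372.
  c_2 = 3/(14)^4 = 3/38416.
The series is valid for |w/d| < 1, i.e. |z − z₀| < |d|.
Radius of convergence: R = |6 − z₀| = |14| = 14 (distance from z₀ to the singularity z = 6).

c_0 = 1/196, c_1 = 1/1372, c_2 = 3/38416; R = 14.


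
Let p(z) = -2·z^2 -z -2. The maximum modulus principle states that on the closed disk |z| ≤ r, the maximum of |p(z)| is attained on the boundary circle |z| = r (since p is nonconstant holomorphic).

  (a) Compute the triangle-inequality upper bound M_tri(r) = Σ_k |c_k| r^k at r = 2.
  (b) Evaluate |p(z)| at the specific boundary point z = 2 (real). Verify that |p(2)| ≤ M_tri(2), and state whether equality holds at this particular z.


Coefficients: c_0 = -2, c_1 = -1, c_2 = -2. Radius r = 2.
Part (a). Triangle bound: M_tri(r) = Σ_k |c_k| r^k
  = |-2|·2^0 + |-1|·2^1 + |-2|·2^2
  = 2 + 2 + 8 = 12.
This bounds M(r) := max_{|z|=r} |p(z)| from above; equality holds iff all terms c_k z^k can be made to align in phase at a single z on |z|=r.
Part (b). At z = 2 (real, on the circle |z| = r):
  p(2) = (-2)·2^0 + (-1)·2^1 + (-2)·2^2 = -12.
  |p(2)| = 12.
Since all nonzero coefficients share the same sign, |p(2)| = 12 = M_tri(2); the triangle bound is attained at z = 2, so in fact M(r) = 12.

M_tri(2) = 12; |p(2)| = 12; equality at z=2: yes.


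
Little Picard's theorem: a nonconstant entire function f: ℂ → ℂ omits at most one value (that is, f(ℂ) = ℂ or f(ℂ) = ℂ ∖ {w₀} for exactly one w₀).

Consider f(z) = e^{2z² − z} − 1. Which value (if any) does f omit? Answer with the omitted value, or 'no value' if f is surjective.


Little Picard bounds the complement of f(ℂ) to at most one point.
The exponent g(z) = 2z² − z is a nonconstant polynomial, hence surjective onto ℂ. So e^{g(z)} takes every value in {e^w : w ∈ ℂ} = ℂ ∖ {0}. Adding -1 shifts the range to ℂ ∖ {-1}. f omits exactly -1.

Omitted value: -1.


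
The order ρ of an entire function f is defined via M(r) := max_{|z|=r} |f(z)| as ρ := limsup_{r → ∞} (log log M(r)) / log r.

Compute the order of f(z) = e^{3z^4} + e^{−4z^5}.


Each summand is entire of order 4 and 5 respectively (as in the single-exponential case). The order of a sum is at most the max of the orders, so ρ ≤ 5. For the lower bound: on |z|=r choose arg z so that -4z^5 is real positive; then |e^{-4z^5}| = e^{4r^5} while |e^{3z^4}| ≤ e^{3r^4} = o(e^{4r^5}). So |f| ≥ e^{4r^5}(1 − o(1)) and ρ ≥ 5. Hence ρ = max(4, 5) = 5.
Therefore ρ = 5.

Order ρ = 5.


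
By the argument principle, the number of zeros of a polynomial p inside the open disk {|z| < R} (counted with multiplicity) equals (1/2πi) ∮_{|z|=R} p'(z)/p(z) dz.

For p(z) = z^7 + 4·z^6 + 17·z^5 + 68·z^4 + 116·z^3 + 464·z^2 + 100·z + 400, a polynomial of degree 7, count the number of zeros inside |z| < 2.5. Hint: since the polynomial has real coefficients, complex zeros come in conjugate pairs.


The zeros of p are: -4, (1 + 3i), (1 - 3i), (0 + 1i), (0 - 1i), (-1 + 3i), (-1 - 3i).
Their magnitudes are: 4, 3.162, 3.162, 1, 1, 3.162, 3.162.
Zeros with |z| < R = 2.5: (0 + 1i), (0 - 1i).
Count = 2.
By the argument principle, (1/2πi) ∮_{|z|=R} p'(z)/p(z) dz equals exactly this count.

Number of zeros inside |z| < 2.5: 2.


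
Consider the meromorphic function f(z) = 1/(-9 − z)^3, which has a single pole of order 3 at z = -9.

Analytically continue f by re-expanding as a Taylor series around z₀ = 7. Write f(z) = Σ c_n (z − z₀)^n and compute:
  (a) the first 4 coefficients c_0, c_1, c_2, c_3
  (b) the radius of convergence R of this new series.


Let w = z − z₀, so z = z₀ + w.
Then -9 − z = -9 − (z₀ + w) = (-9 − z₀) − w = -16 − w.
f(z) = 1/(-16 − w)^3 = (1/(-16)^3) · (1 − w/(-16))^{−3}.
By the binomial series (1−u)^{−3} = Σ_{n≥0} C(n+2, 2) u^n for |u|<1, with u = w/(-16):
  c_n = C(n+2, 2) / (-16)^(n+3).
  c_0 = 1/(-16)^3 = -1/4096.
  c_1 = 3/(-16)^4 = 3/65536.
  c_2 = 6/(-16)^5 = -3/524288.
  c_3 = 10/(-16)^6 = 5/8388608.
The series is valid for |w/d| < 1, i.e. |z − z₀| < |d|.
Radius of convergence: R = |-9 − z₀| = |-16| = 16 (distance from z₀ to the singularity z = -9).

c_0 = -1/4096, c_1 = 3/65536, c_2 = -3/524288, c_3 = 5/8388608; R = 16.


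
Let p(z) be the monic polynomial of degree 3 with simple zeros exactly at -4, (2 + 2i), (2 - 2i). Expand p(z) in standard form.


The polynomial is p(z) = ∏_{α ∈ S} (z − α), where S = {-4, (2 + 2i), (2 - 2i)}.
Expanding the product yields: p(z) = z^3 -8·z + 32.
Note conjugate pairs combine to real quadratics: (z − (2+2i))(z − (2−2i)) = z² − 4z + 8.
The resulting polynomial has degree 3 and real coefficients as required.

p(z) = z^3 -8·z + 32.


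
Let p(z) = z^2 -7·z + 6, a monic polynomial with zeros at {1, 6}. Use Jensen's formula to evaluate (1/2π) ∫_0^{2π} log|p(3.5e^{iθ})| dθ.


Zeros: 1, 6; r = 3.5.
Inside |z| < r: 1. Outside (|z| ≥ r): 6.
p(0) = 6, so log|p(0)| = log(6) = 1.7918.
Apply Jensen: I(r) = log|p(0)| + Σ_k log(r/|z_k|), summed over zeros inside |z| < r.
  log(r/|z_k|) for z_k = 1: log(3.5/1) = 1.2528
  Outside zeros (6) contribute nothing to the Jensen sum.
Sum over inside zeros: 1.2528.
I(r) = log|p(0)| + (inside sum) = 1.7918 + 1.2528 = 3.0445.
Note: since some zeros are outside |z| ≤ r, the simplified n·log(r) form does NOT apply — only the inside zeros contribute.

I(r) ≈ 3.0445.


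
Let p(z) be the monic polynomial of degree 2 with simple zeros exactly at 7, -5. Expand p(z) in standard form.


The polynomial is p(z) = ∏_{α ∈ S} (z − α), where S = {7, -5}.
Expanding the product yields: p(z) = z^2 -2·z -35.
The resulting polynomial has degree 2 and real coefficients as required.

p(z) = z^2 -2·z -35.


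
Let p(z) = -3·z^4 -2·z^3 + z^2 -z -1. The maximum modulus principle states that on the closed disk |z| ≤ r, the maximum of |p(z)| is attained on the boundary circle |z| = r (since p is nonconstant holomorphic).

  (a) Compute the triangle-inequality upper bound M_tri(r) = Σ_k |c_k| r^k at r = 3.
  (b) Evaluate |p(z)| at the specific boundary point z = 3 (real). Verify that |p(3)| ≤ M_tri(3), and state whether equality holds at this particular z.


Coefficients: c_0 = -1, c_1 = -1, c_2 = 1, c_3 = -2, c_4 = -3. Radius r = 3.
Part (a). Triangle bound: M_tri(r) = Σ_k |c_k| r^k
  = |-1|·3^0 + |-1|·3^1 + |1|·3^2 + |-2|·3^3 + |-3|·3^4
  = 1 + 3 + 9 + 54 + 243 = 310.
This bounds M(r) := max_{|z|=r} |p(z)| from above; equality holds iff all terms c_k z^k can be made to align in phase at a single z on |z|=r.
Part (b). At z = 3 (real, on the circle |z| = r):
  p(3) = (-1)·3^0 + (-1)·3^1 + (1)·3^2 + (-2)·3^3 + (-3)·3^4 = -292.
  |p(3)| = 292.
Check: |p(3)| = 292 ≤ 310 = M_tri(3). ✓ Equality does not hold at z = 3 (the coefficients have mixed signs, so the terms do not all align in phase there).

M_tri(3) = 310; |p(3)| = 292; equality at z=3: no.


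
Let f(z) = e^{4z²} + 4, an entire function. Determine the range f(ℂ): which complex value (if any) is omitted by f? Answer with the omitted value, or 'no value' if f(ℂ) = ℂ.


Little Picard bounds the complement of f(ℂ) to at most one point.
The exponent g(z) = 4z² is a nonconstant polynomial, hence surjective onto ℂ. So e^{g(z)} takes every value in {e^w : w ∈ ℂ} = ℂ ∖ {0}. Adding 4 shifts the range to ℂ ∖ {4}. f omits exactly 4.

Omitted value: 4.


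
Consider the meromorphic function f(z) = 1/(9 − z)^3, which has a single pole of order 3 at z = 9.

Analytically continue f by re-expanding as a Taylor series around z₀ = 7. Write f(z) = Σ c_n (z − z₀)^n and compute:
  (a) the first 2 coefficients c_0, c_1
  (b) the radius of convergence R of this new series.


Let w = z − z₀, so z = z₀ + w.
Then 9 − z = 9 − (z₀ + w) = (9 − z₀) − w = 2 − w.
f(z) = 1/(2 − w)^3 = (1/(2)^3) · (1 − w/(2))^{−3}.
By the binomial series (1−u)^{−3} = Σ_{n≥0} C(n+2, 2) u^n for |u|<1, with u = w/(2):
  c_n = C(n+2, 2) / (2)^(n+3).
  c_0 = 1/(2)^3 = 1/8.
  c_1 = 3/(2)^4 = 3/16.
The series is valid for |w/d| < 1, i.e. |z − z₀| < |d|.
Radius of convergence: R = |9 − z₀| = |2| = 2 (distance from z₀ to the singularity z = 9).

c_0 = 1/8, c_1 = 3/16; R = 2.


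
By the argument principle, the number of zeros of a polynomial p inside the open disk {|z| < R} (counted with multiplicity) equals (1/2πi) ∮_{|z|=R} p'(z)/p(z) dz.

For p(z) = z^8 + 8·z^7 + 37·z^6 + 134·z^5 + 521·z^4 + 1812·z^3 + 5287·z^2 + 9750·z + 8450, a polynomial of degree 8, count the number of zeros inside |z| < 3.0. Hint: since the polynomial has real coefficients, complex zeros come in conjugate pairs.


The zeros of p are: (2 + 3i), (2 - 3i), (-3 + 2i), (-3 - 2i), (-2 + 1i), (-2 - 1i), (-1 + 3i), (-1 - 3i).
Their magnitudes are: 3.606, 3.606, 3.606, 3.606, 2.236, 2.236, 3.162, 3.162.
Zeros with |z| < R = 3.0: (-2 + 1i), (-2 - 1i).
Count = 2.
By the argument principle, (1/2πi) ∮_{|z|=R} p'(z)/p(z) dz equals exactly this count.

Number of zeros inside |z| < 3.0: 2.


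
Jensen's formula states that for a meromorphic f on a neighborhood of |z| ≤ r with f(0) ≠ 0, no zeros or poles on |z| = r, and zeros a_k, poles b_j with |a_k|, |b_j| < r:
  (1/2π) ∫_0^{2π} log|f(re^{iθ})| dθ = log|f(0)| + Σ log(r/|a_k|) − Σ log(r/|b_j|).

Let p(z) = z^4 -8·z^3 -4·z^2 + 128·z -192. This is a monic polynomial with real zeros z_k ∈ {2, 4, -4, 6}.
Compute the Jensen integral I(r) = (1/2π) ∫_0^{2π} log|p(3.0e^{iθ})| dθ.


Zeros: -4, 2, 4, 6; r = 3.0.
Inside |z| < r: 2. Outside (|z| ≥ r): -4, 4, 6.
p(0) = -192, so log|p(0)| = log(192) = 5.2575.
Apply Jensen: I(r) = log|p(0)| + Σ_k log(r/|z_k|), summed over zeros inside |z| < r.
  log(r/|z_k|) for z_k = 2: log(3.0/2) = 0.4055
  Outside zeros (-4, 4, 6) contribute nothing to the Jensen sum.
Sum over inside zeros: 0.4055.
I(r) = log|p(0)| + (inside sum) = 5.2575 + 0.4055 = 5.6630.
Note: since some zeros are outside |z| ≤ r, the simplified n·log(r) form does NOT apply — only the inside zeros contribute.

I(r) ≈ 5.6630.


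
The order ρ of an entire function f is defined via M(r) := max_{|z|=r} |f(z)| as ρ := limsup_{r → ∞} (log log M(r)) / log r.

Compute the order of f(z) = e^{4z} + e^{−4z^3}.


Each summand is entire of order 1 and 3 respectively (as in the single-exponential case). The order of a sum is at most the max of the orders, so ρ ≤ 3. For the lower bound: on |z|=r choose arg z so that -4z^3 is real positive; then |e^{-4z^3}| = e^{4r^3} while |e^{4z}| ≤ e^{4r^1} = o(e^{4r^3}). So |f| ≥ e^{4r^3}(1 − o(1)) and ρ ≥ 3. Hence ρ = max(1, 3) = 3.
Therefore ρ = 3.

Order ρ = 3.


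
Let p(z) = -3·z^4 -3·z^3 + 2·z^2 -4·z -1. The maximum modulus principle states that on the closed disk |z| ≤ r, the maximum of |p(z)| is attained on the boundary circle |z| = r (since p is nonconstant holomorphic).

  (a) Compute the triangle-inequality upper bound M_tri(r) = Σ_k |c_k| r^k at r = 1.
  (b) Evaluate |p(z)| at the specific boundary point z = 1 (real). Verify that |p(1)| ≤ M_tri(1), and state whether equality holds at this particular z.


Coefficients: c_0 = -1, c_1 = -4, c_2 = 2, c_3 = -3, c_4 = -3. Radius r = 1.
Part (a). Triangle bound: M_tri(r) = Σ_k |c_k| r^k
  = |-1|·1^0 + |-4|·1^1 + |2|·1^2 + |-3|·1^3 + |-3|·1^4
  = 1 + 4 + 2 + 3 + 3 = 13.
This bounds M(r) := max_{|z|=r} |p(z)| from above; equality holds iff all terms c_k z^k can be made to align in phase at a single z on |z|=r.
Part (b). At z = 1 (real, on the circle |z| = r):
  p(1) = (-1)·1^0 + (-4)·1^1 + (2)·1^2 + (-3)·1^3 + (-3)·1^4 = -9.
  |p(1)| = 9.
Check: |p(1)| = 9 ≤ 13 = M_tri(1). ✓ Equality does not hold at z = 1 (the coefficients have mixed signs, so the terms do not all align in phase there).

M_tri(1) = 13; |p(1)| = 9; equality at z=1: no.


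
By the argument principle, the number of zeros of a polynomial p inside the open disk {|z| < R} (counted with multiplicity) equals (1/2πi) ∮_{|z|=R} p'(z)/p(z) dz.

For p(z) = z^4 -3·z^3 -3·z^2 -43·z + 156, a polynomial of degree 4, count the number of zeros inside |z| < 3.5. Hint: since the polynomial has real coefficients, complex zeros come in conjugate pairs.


The zeros of p are: 3, (-2 + 3i), (-2 - 3i), 4.
Their magnitudes are: 3, 3.606, 3.606, 4.
Zeros with |z| < R = 3.5: 3.
Count = 1.
By the argument principle, (1/2πi) ∮_{|z|=R} p'(z)/p(z) dz equals exactly this count.

Number of zeros inside |z| < 3.5: 1.


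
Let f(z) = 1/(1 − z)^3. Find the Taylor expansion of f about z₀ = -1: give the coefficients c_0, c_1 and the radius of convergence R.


Let w = z − z₀, so z = z₀ + w.
Then 1 − z = 1 − (z₀ + w) = (1 − z₀) − w = 2 − w.
f(z) = 1/(2 − w)^3 = (1/(2)^3) · (1 − w/(2))^{−3}.
By the binomial series (1−u)^{−3} = Σ_{n≥0} C(n+2, 2) u^n for |u|<1, with u = w/(2):
  c_n = C(n+2, 2) / (2)^(n+3).
  c_0 = 1/(2)^3 = 1/8.
  c_1 = 3/(2)^4 = 3/16.
The series is valid for |w/d| < 1, i.e. |z − z₀| < |d|.
Radius of convergence: R = |1 − z₀| = |2| = 2 (distance from z₀ to the singularity z = 1).

c_0 = 1/8, c_1 = 3/16; R = 2.


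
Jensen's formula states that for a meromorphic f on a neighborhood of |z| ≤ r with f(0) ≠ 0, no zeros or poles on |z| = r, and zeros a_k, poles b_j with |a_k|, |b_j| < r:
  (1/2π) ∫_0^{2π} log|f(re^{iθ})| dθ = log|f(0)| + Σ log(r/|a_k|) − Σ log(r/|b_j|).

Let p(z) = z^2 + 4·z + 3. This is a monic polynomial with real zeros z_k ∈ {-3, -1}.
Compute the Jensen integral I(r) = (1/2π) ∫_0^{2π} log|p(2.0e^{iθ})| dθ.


Zeros: -3, -1; r = 2.0.
Inside |z| < r: -1. Outside (|z| ≥ r): -3.
p(0) = 3, so log|p(0)| = log(3) = 1.0986.
Apply Jensen: I(r) = log|p(0)| + Σ_k log(r/|z_k|), summed over zeros inside |z| < r.
  log(r/|z_k|) for z_k = -1: log(2.0/1) = 0.6931
  Outside zeros (-3) contribute nothing to the Jensen sum.
Sum over inside zeros: 0.6931.
I(r) = log|p(0)| + (inside sum) = 1.0986 + 0.6931 = 1.7918.
Note: since some zeros are outside |z| ≤ r, the simplified n·log(r) form does NOT apply — only the inside zeros contribute.

I(r) ≈ 1.7918.


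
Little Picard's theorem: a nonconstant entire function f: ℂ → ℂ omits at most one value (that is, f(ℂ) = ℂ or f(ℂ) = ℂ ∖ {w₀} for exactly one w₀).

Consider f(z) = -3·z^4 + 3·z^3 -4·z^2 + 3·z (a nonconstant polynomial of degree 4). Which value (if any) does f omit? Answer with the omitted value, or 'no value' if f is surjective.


Little Picard bounds the complement of f(ℂ) to at most one point.
For every w ∈ ℂ, the equation p(z) − w = 0 is a nonconstant polynomial in z and hence has at least one root by the fundamental theorem of algebra. So p is surjective onto ℂ, omitting no value.

Omitted value: no value.


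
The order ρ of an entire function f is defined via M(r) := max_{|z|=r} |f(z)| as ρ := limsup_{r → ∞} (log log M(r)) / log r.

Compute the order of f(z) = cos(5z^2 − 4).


Write cos(w) = (e^{iw} ± e^{−iw})/(2 or 2i), so |cos(w)| ≤ e^{|w|}. With w = 5z^2 − 4, |w| ≤ 5r^2 + 4 on |z|=r, giving M(r) ≤ e^{5r^2 + 4} and ρ ≤ 2. For the lower bound, choose z on |z|=r with 5z^2 purely imaginary of modulus 5r^2; then |cos(5z^2 − 4)| grows like e^{5r^2}/2, so ρ ≥ 2. Hence ρ = 2.
Therefore ρ = 2.

Order ρ = 2.


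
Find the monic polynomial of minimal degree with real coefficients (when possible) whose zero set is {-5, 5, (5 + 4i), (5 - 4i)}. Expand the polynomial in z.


The polynomial is p(z) = ∏_{α ∈ S} (z − α), where S = {-5, 5, (5 + 4i), (5 - 4i)}.
Expanding the product yields: p(z) = z^4 -10·z^3 + 16·z^2 + 250·z -1025.
Note conjugate pairs combine to real quadratics: (z − (5+4i))(z − (5−4i)) = z² − 10z + 41.
The resulting polynomial has degree 4 and real coefficients as required.

p(z) = z^4 -10·z^3 + 16·z^2 + 250·z -1025.


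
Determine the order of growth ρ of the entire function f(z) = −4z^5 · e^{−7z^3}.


M(r) = max_{|z|=r} |-4|·|z|^5·|e^{−7z^3}| = 4·r^5 · e^{7r^3} (the factors attain their maxima compatibly on |z|=r). Then log M(r) = log 4 + 5·log r + 7r^3, dominated by the last term, so log log M(r) ~ 3·log r. The polynomial factor -4z^5 contributes only a log r term and does not affect the order. ρ = 3.
Therefore ρ = 3.

Order ρ = 3.


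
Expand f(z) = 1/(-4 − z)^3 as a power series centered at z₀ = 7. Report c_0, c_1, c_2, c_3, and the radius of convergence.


Let w = z − z₀, so z = z₀ + w.
Then -4 − z = -4 − (z₀ + w) = (-4 − z₀) − w = -11 − w.
f(z) = 1/(-11 − w)^3 = (1/(-11)^3) · (1 − w/(-11))^{−3}.
By the binomial series (1−u)^{−3} = Σ_{n≥0} C(n+2, 2) u^n for |u|<1, with u = w/(-11):
  c_n = C(n+2, 2) / (-11)^(n+3).
  c_0 = 1/(-11)^3 = -1/1331.
  c_1 = 3/(-11)^4 = 3/14641.
  c_2 = 6/(-11)^5 = -6/161051.
  c_3 = 10/(-11)^6 = 10/1771561.
The series is valid for |w/d| < 1, i.e. |z − z₀| < |d|.
Radius of convergence: R = |-4 − z₀| = |-11| = 11 (distance from z₀ to the singularity z = -4).

c_0 = -1/1331, c_1 = 3/14641, c_2 = -6/161051, c_3 = 10/1771561; R = 11.


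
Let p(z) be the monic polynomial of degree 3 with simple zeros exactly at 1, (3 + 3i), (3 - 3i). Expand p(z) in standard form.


The polynomial is p(z) = ∏_{α ∈ S} (z − α), where S = {1, (3 + 3i), (3 - 3i)}.
Expanding the product yields: p(z) = z^3 -7·z^2 + 24·z -18.
Note conjugate pairs combine to real quadratics: (z − (3+3i))(z − (3−3i)) = z² − 6z + 18.
The resulting polynomial has degree 3 and real coefficients as required.

p(z) = z^3 -7·z^2 + 24·z -18.


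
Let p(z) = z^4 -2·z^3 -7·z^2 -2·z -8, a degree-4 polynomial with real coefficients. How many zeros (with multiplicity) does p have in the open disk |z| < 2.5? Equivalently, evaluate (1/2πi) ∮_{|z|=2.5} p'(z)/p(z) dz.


The zeros of p are: (0 + 1i), (0 - 1i), 4, -2.
Their magnitudes are: 1, 1, 4, 2.
Zeros with |z| < R = 2.5: (0 + 1i), (0 - 1i), -2.
Count = 3.
By the argument principle, (1/2πi) ∮_{|z|=R} p'(z)/p(z) dz equals exactly this count.

Number of zeros inside |z| < 2.5: 3.


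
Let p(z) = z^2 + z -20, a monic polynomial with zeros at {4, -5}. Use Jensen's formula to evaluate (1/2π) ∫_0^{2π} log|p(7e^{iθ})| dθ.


Zeros: -5, 4; r = 7.
Inside |z| < r: -5, 4. Outside (|z| ≥ r): ∅.
p(0) = -20, so log|p(0)| = log(20) = 2.9957.
Apply Jensen: I(r) = log|p(0)| + Σ_k log(r/|z_k|), summed over zeros inside |z| < r.
  log(r/|z_k|) for z_k = 4: log(7/4) = 0.5596
  log(r/|z_k|) for z_k = -5: log(7/5) = 0.3365
Sum over inside zeros: 0.8961.
I(r) = log|p(0)| + (inside sum) = 2.9957 + 0.8961 = 3.8918.
Closed form (all zeros inside, monic): I(r) = n·log(r) = 2·log(7) = 3.8918. ✓

I(r) ≈ 3.8918.


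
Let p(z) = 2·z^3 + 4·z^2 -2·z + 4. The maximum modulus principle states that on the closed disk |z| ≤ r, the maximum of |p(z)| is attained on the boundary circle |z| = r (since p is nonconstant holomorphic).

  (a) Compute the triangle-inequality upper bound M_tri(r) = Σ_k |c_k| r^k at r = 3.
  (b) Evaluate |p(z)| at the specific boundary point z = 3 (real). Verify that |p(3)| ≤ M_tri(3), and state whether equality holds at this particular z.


Coefficients: c_0 = 4, c_1 = -2, c_2 = 4, c_3 = 2. Radius r = 3.
Part (a). Triangle bound: M_tri(r) = Σ_k |c_k| r^k
  = |4|·3^0 + |-2|·3^1 + |4|·3^2 + |2|·3^3
  = 4 + 6 + 36 + 54 = 100.
This bounds M(r) := max_{|z|=r} |p(z)| from above; equality holds iff all terms c_k z^k can be made to align in phase at a single z on |z|=r.
Part (b). At z = 3 (real, on the circle |z| = r):
  p(3) = (4)·3^0 + (-2)·3^1 + (4)·3^2 + (2)·3^3 = 88.
  |p(3)| = 88.
Check: |p(3)| = 88 ≤ 100 = M_tri(3). ✓ Equality does not hold at z = 3 (the coefficients have mixed signs, so the terms do not all align in phase there).

M_tri(3) = 100; |p(3)| = 88; equality at z=3: no.


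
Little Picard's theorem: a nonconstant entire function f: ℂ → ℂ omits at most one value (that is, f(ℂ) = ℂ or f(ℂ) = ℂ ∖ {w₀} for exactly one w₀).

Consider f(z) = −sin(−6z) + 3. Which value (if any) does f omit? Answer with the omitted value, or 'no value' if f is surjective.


Little Picard bounds the complement of f(ℂ) to at most one point.
sin is entire and surjective onto ℂ: for every w ∈ ℂ, sin(ζ) = w has a solution ζ ∈ ℂ (e.g., via the complex inverse arcsin). With ζ = −6z this gives z = ζ/(-6). Then -1·sin(−6z) takes every value in -1·ℂ = ℂ, and adding 3 is a bijection of ℂ. So f is surjective and omits no value. (Note: only on the real line is sin bounded by [−1, 1].)

Omitted value: no value.


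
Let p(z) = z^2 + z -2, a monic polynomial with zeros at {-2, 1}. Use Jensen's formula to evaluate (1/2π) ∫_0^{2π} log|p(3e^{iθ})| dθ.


Zeros: -2, 1; r = 3.
Inside |z| < r: -2, 1. Outside (|z| ≥ r): ∅.
p(0) = -2, so log|p(0)| = log(2) = 0.6931.
Apply Jensen: I(r) = log|p(0)| + Σ_k log(r/|z_k|), summed over zeros inside |z| < r.
  log(r/|z_k|) for z_k = -2: log(3/2) = 0.4055
  log(r/|z_k|) for z_k = 1: log(3/1) = 1.0986
Sum over inside zeros: 1.5041.
I(r) = log|p(0)| + (inside sum) = 0.6931 + 1.5041 = 2.1972.
Closed form (all zeros inside, monic): I(r) = n·log(r) = 2·log(3) = 2.1972. ✓

I(r) ≈ 2.1972.


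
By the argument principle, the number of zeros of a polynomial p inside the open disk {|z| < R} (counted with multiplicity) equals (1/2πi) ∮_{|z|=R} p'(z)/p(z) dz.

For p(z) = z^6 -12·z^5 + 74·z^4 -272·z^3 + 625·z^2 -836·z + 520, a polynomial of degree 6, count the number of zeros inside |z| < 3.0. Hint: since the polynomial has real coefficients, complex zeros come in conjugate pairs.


The zeros of p are: (2 + 1i), (2 - 1i), (2 + 3i), (2 - 3i), (2 + 2i), (2 - 2i).
Their magnitudes are: 2.236, 2.236, 3.606, 3.606, 2.828, 2.828.
Zeros with |z| < R = 3.0: (2 + 1i), (2 - 1i), (2 + 2i), (2 - 2i).
Count = 4.
By the argument principle, (1/2πi) ∮_{|z|=R} p'(z)/p(z) dz equals exactly this count.

Number of zeros inside |z| < 3.0: 4.


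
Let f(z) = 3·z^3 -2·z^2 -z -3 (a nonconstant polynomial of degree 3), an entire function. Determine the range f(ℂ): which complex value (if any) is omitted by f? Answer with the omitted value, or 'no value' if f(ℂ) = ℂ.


Little Picard bounds the complement of f(ℂ) to at most one point.
For every w ∈ ℂ, the equation p(z) − w = 0 is a nonconstant polynomial in z and hence has at least one root by the fundamental theorem of algebra. So p is surjective onto ℂ, omitting no value.

Omitted value: no value.


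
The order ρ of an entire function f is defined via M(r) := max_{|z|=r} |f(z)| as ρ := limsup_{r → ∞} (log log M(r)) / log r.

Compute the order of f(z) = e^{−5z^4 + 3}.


|e^{−5z^4 + 3}| = e^{Re(-5·z^4) + 3} ≤ e^{5|z|^4 + 3} = e^{5r^4 + 3} on |z| = r, so ρ ≤ 4. Choosing z on |z|=r so that -5·z^4 is real positive (always possible by picking arg z appropriately) gives |f(z)| = e^{5r^4 + 3}, matching the bound. The additive constant 3 does not affect log log M(r) ~ 4·log r. Hence ρ = 4.
Therefore ρ = 4.

Order ρ = 4.


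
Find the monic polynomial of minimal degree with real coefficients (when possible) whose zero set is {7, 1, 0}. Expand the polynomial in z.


The polynomial is p(z) = ∏_{α ∈ S} (z − α), where S = {7, 1, 0}.
Expanding the product yields: p(z) = z^3 -8·z^2 + 7·z.
The resulting polynomial has degree 3 and real coefficients as required.

p(z) = z^3 -8·z^2 + 7·z.


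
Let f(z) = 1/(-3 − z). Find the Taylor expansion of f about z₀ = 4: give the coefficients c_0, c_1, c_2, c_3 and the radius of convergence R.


Let w = z − z₀, so z = z₀ + w.
Then -3 − z = -3 − (z₀ + w) = (-3 − z₀) − w = -7 − w.
f(z) = 1/(-7 − w) = (1/(-7)) · 1/(1 − w/(-7)) = Σ_{n≥0} w^n / (-7)^(n+1).
So c_n = 1/(-7)^(n+1):
  c_0 = 1/(-7)^1 = -1/7.
  c_1 = 1/(-7)^2 = 1/49.
  c_2 = 1/(-7)^3 = -1/343.
  c_3 = 1/(-7)^4 = 1/2401.
The series is valid for |w/d| < 1, i.e. |z − z₀| < |d|.
Radius of convergence: R = |-3 − z₀| = |-7| = 7 (distance from z₀ to the singularity z = -3).

c_0 = -1/7, c_1 = 1/49, c_2 = -1/343, c_3 = 1/2401; R = 7.


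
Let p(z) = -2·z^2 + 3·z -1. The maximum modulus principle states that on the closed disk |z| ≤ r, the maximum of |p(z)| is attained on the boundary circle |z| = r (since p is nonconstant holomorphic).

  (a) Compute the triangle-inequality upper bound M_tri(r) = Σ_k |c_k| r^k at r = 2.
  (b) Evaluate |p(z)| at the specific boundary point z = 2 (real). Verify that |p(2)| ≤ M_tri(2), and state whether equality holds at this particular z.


Coefficients: c_0 = -1, c_1 = 3, c_2 = -2. Radius r = 2.
Part (a). Triangle bound: M_tri(r) = Σ_k |c_k| r^k
  = |-1|·2^0 + |3|·2^1 + |-2|·2^2
  = 1 + 6 + 8 = 15.
This bounds M(r) := max_{|z|=r} |p(z)| from above; equality holds iff all terms c_k z^k can be made to align in phase at a single z on |z|=r.
Part (b). At z = 2 (real, on the circle |z| = r):
  p(2) = (-1)·2^0 + (3)·2^1 + (-2)·2^2 = -3.
  |p(2)| = 3.
Check: |p(2)| = 3 ≤ 15 = M_tri(2). ✓ Equality does not hold at z = 2 (the coefficients have mixed signs, so the terms do not all align in phase there).

M_tri(2) = 15; |p(2)| = 3; equality at z=2: no.


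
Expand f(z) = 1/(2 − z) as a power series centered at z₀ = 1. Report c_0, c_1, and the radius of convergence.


Let w = z − z₀, so z = z₀ + w.
Then 2 − z = 2 − (z₀ + w) = (2 − z₀) − w = 1 − w.
f(z) = 1/(1 − w) = (1/(1)) · 1/(1 − w/(1)) = Σ_{n≥0} w^n / (1)^(n+1).
So c_n = 1/(1)^(n+1):
  c_0 = 1/(1)^1 = 1.
  c_1 = 1/(1)^2 = 1.
The series is valid for |w/d| < 1, i.e. |z − z₀| < |d|.
Radius of convergence: R = |2 − z₀| = |1| = 1 (distance from z₀ to the singularity z = 2).

c_0 = 1, c_1 = 1; R = 1.


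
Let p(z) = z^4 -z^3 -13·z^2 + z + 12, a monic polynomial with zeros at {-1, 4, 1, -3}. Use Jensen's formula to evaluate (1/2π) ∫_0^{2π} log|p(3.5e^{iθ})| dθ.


Zeros: -3, -1, 1, 4; r = 3.5.
Inside |z| < r: -3, -1, 1. Outside (|z| ≥ r): 4.
p(0) = 12, so log|p(0)| = log(12) = 2.4849.
Apply Jensen: I(r) = log|p(0)| + Σ_k log(r/|z_k|), summed over zeros inside |z| < r.
  log(r/|z_k|) for z_k = -1: log(3.5/1) = 1.2528
  log(r/|z_k|) for z_k = 1: log(3.5/1) = 1.2528
  log(r/|z_k|) for z_k = -3: log(3.5/3) = 0.1542
  Outside zeros (4) contribute nothing to the Jensen sum.
Sum over inside zeros: 2.6597.
I(r) = log|p(0)| + (inside sum) = 2.4849 + 2.6597 = 5.1446.
Note: since some zeros are outside |z| ≤ r, the simplified n·log(r) form does NOT apply — only the inside zeros contribute.

I(r) ≈ 5.1446.


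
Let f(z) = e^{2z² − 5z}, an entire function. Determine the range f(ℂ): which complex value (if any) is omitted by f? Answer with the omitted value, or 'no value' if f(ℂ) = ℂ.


Little Picard bounds the complement of f(ℂ) to at most one point.
The exponent g(z) = 2z² − 5z is a nonconstant polynomial, hence surjective onto ℂ. So e^{g(z)} takes every value in {e^w : w ∈ ℂ} = ℂ ∖ {0}. Adding 0 shifts the range to ℂ ∖ {0}. f omits exactly 0.

Omitted value: 0.


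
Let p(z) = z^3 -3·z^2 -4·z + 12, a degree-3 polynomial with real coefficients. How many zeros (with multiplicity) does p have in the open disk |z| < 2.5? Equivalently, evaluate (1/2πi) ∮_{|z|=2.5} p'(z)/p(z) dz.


The zeros of p are: 3, -2, 2.
Their magnitudes are: 3, 2, 2.
Zeros with |z| < R = 2.5: -2, 2.
Count = 2.
By the argument principle, (1/2πi) ∮_{|z|=R} p'(z)/p(z) dz equals exactly this count.

Number of zeros inside |z| < 2.5: 2.


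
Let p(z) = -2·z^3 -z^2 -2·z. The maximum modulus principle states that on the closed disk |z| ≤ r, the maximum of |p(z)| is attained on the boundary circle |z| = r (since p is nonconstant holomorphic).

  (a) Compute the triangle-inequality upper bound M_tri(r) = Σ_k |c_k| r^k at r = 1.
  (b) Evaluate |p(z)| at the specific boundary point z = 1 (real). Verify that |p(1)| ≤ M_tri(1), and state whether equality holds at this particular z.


Coefficients: c_0 = 0, c_1 = -2, c_2 = -1, c_3 = -2. Radius r = 1.
Part (a). Triangle bound: M_tri(r) = Σ_k |c_k| r^k
  = |0|·1^0 + |-2|·1^1 + |-1|·1^2 + |-2|·1^3
  = 0 + 2 + 1 + 2 = 5.
This bounds M(r) := max_{|z|=r} |p(z)| from above; equality holds iff all terms c_k z^k can be made to align in phase at a single z on |z|=r.
Part (b). At z = 1 (real, on the circle |z| = r):
  p(1) = (0)·1^0 + (-2)·1^1 + (-1)·1^2 + (-2)·1^3 = -5.
  |p(1)| = 5.
Since all nonzero coefficients share the same sign, |p(1)| = 5 = M_tri(1); the triangle bound is attained at z = 1, so in fact M(r) = 5.

M_tri(1) = 5; |p(1)| = 5; equality at z=1: yes.


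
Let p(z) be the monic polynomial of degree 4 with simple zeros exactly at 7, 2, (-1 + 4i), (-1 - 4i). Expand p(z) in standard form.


The polynomial is p(z) = ∏_{α ∈ S} (z − α), where S = {7, 2, (-1 + 4i), (-1 - 4i)}.
Expanding the product yields: p(z) = z^4 -7·z^3 + 13·z^2 -125·z + 238.
Note conjugate pairs combine to real quadratics: (z − (-1+4i))(z − (-1−4i)) = z² + 2z + 17.
The resulting polynomial has degree 4 and real coefficients as required.

p(z) = z^4 -7·z^3 + 13·z^2 -125·z + 238.


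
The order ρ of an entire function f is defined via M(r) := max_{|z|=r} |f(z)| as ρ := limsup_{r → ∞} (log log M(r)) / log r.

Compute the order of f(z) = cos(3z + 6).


cos(w) is a linear combination of e^{iw} and e^{−iw} (or e^w, e^{−w} in the hyperbolic case), so |cos(w)| ≤ e^{|w|}. With w = 3z + 6, |w| ≤ 3|z| + 6 = 3r + 6 on |z| = r, giving M(r) ≤ e^{3r + 6}, so ρ ≤ 1. On a suitable ray (z = it for sin/cos; z = t for sinh/cosh, t real → ∞), |cos(3z + 6)| grows like e^{3|t|}/2, so ρ ≥ 1. Hence ρ = 1.
Therefore ρ = 1.

Order ρ = 1.


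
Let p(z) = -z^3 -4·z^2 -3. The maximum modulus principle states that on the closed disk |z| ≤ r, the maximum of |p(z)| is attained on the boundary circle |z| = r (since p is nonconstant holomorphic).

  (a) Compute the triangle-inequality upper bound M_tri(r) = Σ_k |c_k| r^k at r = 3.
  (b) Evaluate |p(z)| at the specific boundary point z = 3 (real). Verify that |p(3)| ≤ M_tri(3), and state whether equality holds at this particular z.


Coefficients: c_0 = -3, c_1 = 0, c_2 = -4, c_3 = -1. Radius r = 3.
Part (a). Triangle bound: M_tri(r) = Σ_k |c_k| r^k
  = |-3|·3^0 + |0|·3^1 + |-4|·3^2 + |-1|·3^3
  = 3 + 0 + 36 + 27 = 66.
This bounds M(r) := max_{|z|=r} |p(z)| from above; equality holds iff all terms c_k z^k can be made to align in phase at a single z on |z|=r.
Part (b). At z = 3 (real, on the circle |z| = r):
  p(3) = (-3)·3^0 + (0)·3^1 + (-4)·3^2 + (-1)·3^3 = -66.
  |p(3)| = 66.
Since all nonzero coefficients share the same sign, |p(3)| = 66 = M_tri(3); the triangle bound is attained at z = 3, so in fact M(r) = 66.

M_tri(3) = 66; |p(3)| = 66; equality at z=3: yes.


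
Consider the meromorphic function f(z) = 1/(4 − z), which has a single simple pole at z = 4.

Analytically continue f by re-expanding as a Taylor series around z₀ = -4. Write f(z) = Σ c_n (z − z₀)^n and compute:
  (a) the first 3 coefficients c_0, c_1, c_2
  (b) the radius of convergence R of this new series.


Let w = z − z₀, so z = z₀ + w.
Then 4 − z = 4 − (z₀ + w) = (4 − z₀) − w = 8 − w.
f(z) = 1/(8 − w) = (1/(8)) · 1/(1 − w/(8)) = Σ_{n≥0} w^n / (8)^(n+1).
So c_n = 1/(8)^(n+1):
  c_0 = 1/(8)^1 = 1/8.
  c_1 = 1/(8)^2 = 1/64.
  c_2 = 1/(8)^3 = 1/512.
The series is valid for |w/d| < 1, i.e. |z − z₀| < |d|.
Radius of convergence: R = |4 − z₀| = |8| = 8 (distance from z₀ to the singularity z = 4).

c_0 = 1/8, c_1 = 1/64, c_2 = 1/512; R = 8.


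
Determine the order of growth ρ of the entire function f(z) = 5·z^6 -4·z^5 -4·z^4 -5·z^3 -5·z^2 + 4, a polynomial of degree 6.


|f(z)| ≤ Σ|c_k|·r^k = O(r^6) as r → ∞. Polynomial growth is O(e^{r^ε}) for every ε > 0 (since r^6/e^{r^ε} → 0), so ρ ≤ ε for all ε > 0, i.e. ρ = 0. Every nonconstant polynomial has order 0.
Therefore ρ = 0.

Order ρ = 0.


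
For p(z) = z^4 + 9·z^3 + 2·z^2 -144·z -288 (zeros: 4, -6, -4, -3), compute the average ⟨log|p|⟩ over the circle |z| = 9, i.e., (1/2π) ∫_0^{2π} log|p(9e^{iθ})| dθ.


Zeros: -6, -4, -3, 4; r = 9.
Inside |z| < r: -6, -4, -3, 4. Outside (|z| ≥ r): ∅.
p(0) = -288, so log|p(0)| = log(288) = 5.6630.
Apply Jensen: I(r) = log|p(0)| + Σ_k log(r/|z_k|), summed over zeros inside |z| < r.
  log(r/|z_k|) for z_k = 4: log(9/4) = 0.8109
  log(r/|z_k|) for z_k = -6: log(9/6) = 0.4055
  log(r/|z_k|) for z_k = -4: log(9/4) = 0.8109
  log(r/|z_k|) for z_k = -3: log(9/3) = 1.0986
Sum over inside zeros: 3.1259.
I(r) = log|p(0)| + (inside sum) = 5.6630 + 3.1259 = 8.7889.
Closed form (all zeros inside, monic): I(r) = n·log(r) = 4·log(9) = 8.7889. ✓

I(r) ≈ 8.7889.


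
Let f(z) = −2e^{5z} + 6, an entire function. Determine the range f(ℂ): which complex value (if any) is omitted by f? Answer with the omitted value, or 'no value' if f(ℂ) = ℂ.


Little Picard bounds the complement of f(ℂ) to at most one point.
e^{5z} is never zero on ℂ, so -2·e^{5z} takes every value in ℂ ∖ {0}. Adding 6 shifts the range to ℂ ∖ {6}. Thus f omits exactly the value 6.

Omitted value: 6.


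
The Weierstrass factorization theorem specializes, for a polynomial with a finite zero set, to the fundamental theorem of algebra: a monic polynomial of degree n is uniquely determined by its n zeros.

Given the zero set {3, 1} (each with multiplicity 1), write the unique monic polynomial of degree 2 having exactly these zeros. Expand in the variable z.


The polynomial is p(z) = ∏_{α ∈ S} (z − α), where S = {3, 1}.
Expanding the product yields: p(z) = z^2 -4·z + 3.
The resulting polynomial has degree 2 and real coefficients as required.

p(z) = z^2 -4·z + 3.


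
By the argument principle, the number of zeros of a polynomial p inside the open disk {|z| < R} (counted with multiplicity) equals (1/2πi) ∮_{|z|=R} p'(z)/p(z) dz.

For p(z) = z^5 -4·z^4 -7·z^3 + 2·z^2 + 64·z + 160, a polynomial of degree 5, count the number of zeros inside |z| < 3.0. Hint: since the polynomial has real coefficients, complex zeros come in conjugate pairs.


The zeros of p are: 4, (-1 + 2i), (-1 - 2i), 4, -2.
Their magnitudes are: 4, 2.236, 2.236, 4, 2.
Zeros with |z| < R = 3.0: (-1 + 2i), (-1 - 2i), -2.
Count = 3.
By the argument principle, (1/2πi) ∮_{|z|=R} p'(z)/p(z) dz equals exactly this count.

Number of zeros inside |z| < 3.0: 3.


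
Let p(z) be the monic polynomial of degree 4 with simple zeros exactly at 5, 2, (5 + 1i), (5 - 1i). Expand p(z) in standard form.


The polynomial is p(z) = ∏_{α ∈ S} (z − α), where S = {5, 2, (5 + 1i), (5 - 1i)}.
Expanding the product yields: p(z) = z^4 -17·z^3 + 106·z^2 -282·z + 260.
Note conjugate pairs combine to real quadratics: (z − (5+1i))(z − (5−1i)) = z² − 10z + 26.
The resulting polynomial has degree 4 and real coefficients as required.

p(z) = z^4 -17·z^3 + 106·z^2 -282·z + 260.


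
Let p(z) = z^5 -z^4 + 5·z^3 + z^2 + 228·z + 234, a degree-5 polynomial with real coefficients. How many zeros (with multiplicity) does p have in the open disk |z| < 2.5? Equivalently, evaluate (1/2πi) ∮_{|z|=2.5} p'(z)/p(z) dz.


The zeros of p are: (-2 + 3i), (-2 - 3i), (3 + 3i), (3 - 3i), -1.
Their magnitudes are: 3.606, 3.606, 4.243, 4.243, 1.
Zeros with |z| < R = 2.5: -1.
Count = 1.
By the argument principle, (1/2πi) ∮_{|z|=R} p'(z)/p(z) dz equals exactly this count.

Number of zeros inside |z| < 2.5: 1.


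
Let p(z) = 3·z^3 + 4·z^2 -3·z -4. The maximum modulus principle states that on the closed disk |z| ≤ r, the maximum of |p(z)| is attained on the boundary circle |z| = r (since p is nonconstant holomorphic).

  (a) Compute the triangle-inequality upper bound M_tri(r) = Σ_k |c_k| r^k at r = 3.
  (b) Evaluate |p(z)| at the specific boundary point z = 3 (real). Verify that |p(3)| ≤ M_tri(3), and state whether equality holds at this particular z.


Coefficients: c_0 = -4, c_1 = -3, c_2 = 4, c_3 = 3. Radius r = 3.
Part (a). Triangle bound: M_tri(r) = Σ_k |c_k| r^k
  = |-4|·3^0 + |-3|·3^1 + |4|·3^2 + |3|·3^3
  = 4 + 9 + 36 + 81 = 130.
This bounds M(r) := max_{|z|=r} |p(z)| from above; equality holds iff all terms c_k z^k can be made to align in phase at a single z on |z|=r.
Part (b). At z = 3 (real, on the circle |z| = r):
  p(3) = (-4)·3^0 + (-3)·3^1 + (4)·3^2 + (3)·3^3 = 104.
  |p(3)| = 104.
Check: |p(3)| = 104 ≤ 130 = M_tri(3). ✓ Equality does not hold at z = 3 (the coefficients have mixed signs, so the terms do not all align in phase there).

M_tri(3) = 130; |p(3)| = 104; equality at z=3: no.
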